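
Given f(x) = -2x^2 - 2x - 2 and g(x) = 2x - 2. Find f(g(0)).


-6


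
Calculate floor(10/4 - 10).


10/4 = 2.5
2.5 - 10 = -7.5
floor(-7.5) = -8

-8


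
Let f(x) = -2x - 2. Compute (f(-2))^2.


f(-2) = 2
(2)^2 = 4

4


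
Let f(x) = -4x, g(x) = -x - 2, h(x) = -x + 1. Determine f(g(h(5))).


h(5) = -4
g(-4) = 2
f(2) = -8

-8


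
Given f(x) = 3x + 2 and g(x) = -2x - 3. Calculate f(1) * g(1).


f(1) = 5
g(1) = -5
Product = -25

-25


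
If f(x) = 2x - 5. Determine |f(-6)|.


17


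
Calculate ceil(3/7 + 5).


3/7 = 0.4286
0.4286 + 5 = 5.4286
ceil(5.4286) = 6

6


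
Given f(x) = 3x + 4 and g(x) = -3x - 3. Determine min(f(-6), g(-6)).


f(-6) = -14
g(-6) = 15
min = -14

-14


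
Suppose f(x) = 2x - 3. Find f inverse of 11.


Solve 2x - 3 = 11
x = (11 + 3) / 2 = 7

7


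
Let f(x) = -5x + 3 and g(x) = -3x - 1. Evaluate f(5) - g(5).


f(5) = -22
g(5) = -16
Difference = -6

-6


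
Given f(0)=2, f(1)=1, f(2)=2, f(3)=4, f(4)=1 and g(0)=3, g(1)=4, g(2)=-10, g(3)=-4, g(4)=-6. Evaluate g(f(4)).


4


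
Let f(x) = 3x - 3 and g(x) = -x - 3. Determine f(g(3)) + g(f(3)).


f(g(3)) = -21
g(f(3)) = -9
Sum = -30

-30


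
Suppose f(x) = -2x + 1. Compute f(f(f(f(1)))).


f(1) = -1
f(-1) = 3
f(3) = -5
f(-5) = 11

11


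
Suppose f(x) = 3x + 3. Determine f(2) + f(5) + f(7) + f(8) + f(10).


f(2) = 9
f(5) = 18
f(7) = 24
f(8) = 27
f(10) = 33
Sum = 111

111


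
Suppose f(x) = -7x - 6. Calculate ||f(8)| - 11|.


51


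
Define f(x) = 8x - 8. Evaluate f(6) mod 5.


f(6) = 40
40 mod 5 = 0

0


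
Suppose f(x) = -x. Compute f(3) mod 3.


f(3) = -3
-3 mod 3 = 0

0


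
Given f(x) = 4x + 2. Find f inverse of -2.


Solve 4x + 2 = -2
x = (-2 - 2) / 4 = -1

-1


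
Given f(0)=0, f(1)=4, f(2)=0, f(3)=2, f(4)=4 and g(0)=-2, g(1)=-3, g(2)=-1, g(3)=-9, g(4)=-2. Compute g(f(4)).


f(4) = 4
g(4) = -2

-2


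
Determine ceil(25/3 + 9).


25/3 = 8.3333
8.3333 + 9 = 17.3333
ceil(17.3333) = 18

18


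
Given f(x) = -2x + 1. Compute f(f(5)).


f(5) = -9
f(-9) = 19

19


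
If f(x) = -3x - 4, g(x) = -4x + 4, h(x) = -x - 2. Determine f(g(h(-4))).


8


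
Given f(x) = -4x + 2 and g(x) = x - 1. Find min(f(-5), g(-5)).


-6


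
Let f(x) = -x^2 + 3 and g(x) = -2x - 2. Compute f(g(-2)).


-1


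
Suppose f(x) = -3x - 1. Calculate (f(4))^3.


f(4) = -13
(-13)^3 = -2197

-2197


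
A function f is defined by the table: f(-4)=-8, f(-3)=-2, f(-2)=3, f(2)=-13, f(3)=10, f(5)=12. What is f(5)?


Reading from the table at x = 5

12


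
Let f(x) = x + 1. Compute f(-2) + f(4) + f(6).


f(-2) = -1
f(4) = 5
f(6) = 7
Sum = 11

11


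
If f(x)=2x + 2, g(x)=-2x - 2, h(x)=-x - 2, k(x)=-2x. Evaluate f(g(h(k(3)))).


k(3) = -6
h(-6) = 4
g(4) = -10
f(-10) = -18

-18


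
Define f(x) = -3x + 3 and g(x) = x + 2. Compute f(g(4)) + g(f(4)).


-22


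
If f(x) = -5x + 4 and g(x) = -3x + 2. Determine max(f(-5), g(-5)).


f(-5) = 29
g(-5) = 17
max = 29

29


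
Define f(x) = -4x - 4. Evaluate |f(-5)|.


f(-5) = 16
|16| = 16

16


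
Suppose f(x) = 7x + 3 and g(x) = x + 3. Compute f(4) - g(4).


f(4) = 31
g(4) = 7
Difference = 24

24


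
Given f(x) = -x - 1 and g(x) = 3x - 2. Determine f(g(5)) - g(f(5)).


f(g(5)) = -14
g(f(5)) = -20
Difference = 6

6


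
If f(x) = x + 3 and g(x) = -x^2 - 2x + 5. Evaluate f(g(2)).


g(2) = -3
f(-3) = 0

0


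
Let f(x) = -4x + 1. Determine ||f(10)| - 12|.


f(10) = -39
|-39| = 39
|39 - 12| = 27

27


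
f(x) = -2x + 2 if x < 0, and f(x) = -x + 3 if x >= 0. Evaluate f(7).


7 satisfies x >= 0
f(7) = -4

-4


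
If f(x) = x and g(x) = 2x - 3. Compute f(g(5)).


g(5) = 7
f(7) = 7

7


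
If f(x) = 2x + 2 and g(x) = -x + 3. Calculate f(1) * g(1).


f(1) = 4
g(1) = 2
Product = 8

8


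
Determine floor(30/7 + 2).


30/7 = 4.2857
4.2857 + 2 = 6.2857
floor(6.2857) = 6

6


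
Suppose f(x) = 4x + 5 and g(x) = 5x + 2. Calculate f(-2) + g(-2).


-11


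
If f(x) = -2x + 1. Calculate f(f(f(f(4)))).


f(4) = -7
f(-7) = 15
f(15) = -29
f(-29) = 59

59


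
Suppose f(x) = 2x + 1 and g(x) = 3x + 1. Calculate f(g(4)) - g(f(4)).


f(g(4)) = 27
g(f(4)) = 28
Difference = -1

-1


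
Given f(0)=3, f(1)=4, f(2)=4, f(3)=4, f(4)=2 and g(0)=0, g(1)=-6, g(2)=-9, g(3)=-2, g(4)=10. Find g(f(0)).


f(0) = 3
g(3) = -2

-2


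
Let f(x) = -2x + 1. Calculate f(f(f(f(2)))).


27


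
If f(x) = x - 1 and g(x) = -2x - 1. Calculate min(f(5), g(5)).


f(5) = 4
g(5) = -11
min = -11

-11


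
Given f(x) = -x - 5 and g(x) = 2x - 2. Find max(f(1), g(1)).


f(1) = -6
g(1) = 0
max = 0

0


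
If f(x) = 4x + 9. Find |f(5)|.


f(5) = 29
|29| = 29

29


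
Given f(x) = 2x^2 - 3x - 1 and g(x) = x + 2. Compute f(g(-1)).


g(-1) = 1
f(1) = 2*(1)^2 - 3*(1) - 1 = -2

-2


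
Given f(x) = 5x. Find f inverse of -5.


Solve 5x = -5
x = (-5) / 5 = -1

-1


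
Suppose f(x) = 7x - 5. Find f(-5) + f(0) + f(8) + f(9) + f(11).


f(-5) = -40
f(0) = -5
f(8) = 51
f(9) = 58
f(11) = 72
Sum = 136

136


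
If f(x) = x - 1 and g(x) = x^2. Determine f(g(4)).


g(4) = 16
f(16) = 15

15


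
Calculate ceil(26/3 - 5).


26/3 = 8.6667
8.6667 - 5 = 3.6667
ceil(3.6667) = 4

4


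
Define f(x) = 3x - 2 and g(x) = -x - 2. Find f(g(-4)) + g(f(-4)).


f(g(-4)) = 4
g(f(-4)) = 12
Sum = 16

16


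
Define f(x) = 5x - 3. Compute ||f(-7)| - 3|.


f(-7) = -38
|-38| = 38
|38 - 3| = 35

35


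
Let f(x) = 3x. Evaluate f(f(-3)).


f(-3) = -9
f(-9) = -27

-27


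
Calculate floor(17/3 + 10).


17/3 = 5.6667
5.6667 + 10 = 15.6667
floor(15.6667) = 15

15


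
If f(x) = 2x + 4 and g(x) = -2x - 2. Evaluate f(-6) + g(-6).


f(-6) = -8
g(-6) = 10
Sum = 2

2


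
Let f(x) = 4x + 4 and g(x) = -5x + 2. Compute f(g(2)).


g(2) = -8
f(-8) = -28

-28


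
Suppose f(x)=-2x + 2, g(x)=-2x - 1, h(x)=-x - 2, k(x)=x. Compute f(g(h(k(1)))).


-8


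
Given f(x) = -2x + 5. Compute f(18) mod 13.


f(18) = -31
-31 mod 13 = 8

8


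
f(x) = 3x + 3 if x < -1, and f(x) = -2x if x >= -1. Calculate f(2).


2 satisfies x >= -1
f(2) = -4

-4


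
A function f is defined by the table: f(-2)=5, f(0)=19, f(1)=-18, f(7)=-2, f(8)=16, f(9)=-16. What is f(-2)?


Reading from the table at x = -2

5


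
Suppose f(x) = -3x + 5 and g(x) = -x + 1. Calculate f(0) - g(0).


f(0) = 5
g(0) = 1
Difference = 4

4


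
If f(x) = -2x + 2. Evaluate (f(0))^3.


f(0) = 2
(2)^3 = 8

8


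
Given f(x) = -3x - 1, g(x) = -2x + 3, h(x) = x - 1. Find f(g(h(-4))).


-40


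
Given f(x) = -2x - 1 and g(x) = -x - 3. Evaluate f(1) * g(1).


f(1) = -3
g(1) = -4
Product = 12

12


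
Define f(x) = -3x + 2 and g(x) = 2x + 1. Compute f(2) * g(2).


f(2) = -4
g(2) = 5
Product = -20

-20


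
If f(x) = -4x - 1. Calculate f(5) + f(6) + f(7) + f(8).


f(5) = -21
f(6) = -25
f(7) = -29
f(8) = -33
Sum = -108

-108


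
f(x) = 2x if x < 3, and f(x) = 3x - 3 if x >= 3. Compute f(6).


6 satisfies x >= 3
f(6) = 15

15


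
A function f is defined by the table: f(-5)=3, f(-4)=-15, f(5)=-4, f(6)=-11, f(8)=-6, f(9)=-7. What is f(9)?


Reading from the table at x = 9

-7


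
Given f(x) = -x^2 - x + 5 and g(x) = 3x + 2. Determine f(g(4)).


g(4) = 14
f(14) = (-1)*(14)^2 - 1*(14) + 5 = -205

-205


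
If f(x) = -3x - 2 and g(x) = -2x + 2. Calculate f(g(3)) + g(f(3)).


f(g(3)) = 10
g(f(3)) = 24
Sum = 34

34


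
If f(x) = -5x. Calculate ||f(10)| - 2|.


f(10) = -50
|-50| = 50
|50 - 2| = 48

48


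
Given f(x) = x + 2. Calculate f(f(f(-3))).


3


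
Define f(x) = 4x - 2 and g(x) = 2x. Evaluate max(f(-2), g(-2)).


f(-2) = -10
g(-2) = -4
max = -4

-4


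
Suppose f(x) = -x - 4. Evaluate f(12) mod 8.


f(12) = -16
-16 mod 8 = 0

0


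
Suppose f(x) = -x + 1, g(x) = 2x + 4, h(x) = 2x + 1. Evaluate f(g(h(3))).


h(3) = 7
g(7) = 18
f(18) = -17

-17


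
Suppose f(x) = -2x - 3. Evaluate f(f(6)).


27


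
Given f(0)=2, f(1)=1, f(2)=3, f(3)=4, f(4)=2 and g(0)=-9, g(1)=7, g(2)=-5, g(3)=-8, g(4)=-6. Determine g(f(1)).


f(1) = 1
g(1) = 7

7


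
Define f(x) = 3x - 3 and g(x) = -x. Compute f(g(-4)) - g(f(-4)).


f(g(-4)) = 9
g(f(-4)) = 15
Difference = -6

-6


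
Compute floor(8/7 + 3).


8/7 = 1.1429
1.1429 + 3 = 4.1429
floor(4.1429) = 4

4


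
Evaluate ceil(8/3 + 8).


8/3 = 2.6667
2.6667 + 8 = 10.6667
ceil(10.6667) = 11

11


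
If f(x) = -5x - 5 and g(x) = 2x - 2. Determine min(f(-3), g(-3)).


f(-3) = 10
g(-3) = -8
min = -8

-8


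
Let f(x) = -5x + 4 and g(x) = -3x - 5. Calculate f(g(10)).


179


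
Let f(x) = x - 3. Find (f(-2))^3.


f(-2) = -5
(-5)^3 = -125

-125


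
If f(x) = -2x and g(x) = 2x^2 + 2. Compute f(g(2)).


g(2) = 10
f(10) = -20

-20


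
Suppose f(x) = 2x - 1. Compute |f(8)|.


f(8) = 15
|15| = 15

15


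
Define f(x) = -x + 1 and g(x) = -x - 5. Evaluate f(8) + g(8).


-20


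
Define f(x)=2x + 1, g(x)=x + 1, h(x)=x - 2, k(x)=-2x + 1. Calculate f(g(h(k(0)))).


k(0) = 1
h(1) = -1
g(-1) = 0
f(0) = 1

1


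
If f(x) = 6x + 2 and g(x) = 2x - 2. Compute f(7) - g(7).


f(7) = 44
g(7) = 12
Difference = 32

32


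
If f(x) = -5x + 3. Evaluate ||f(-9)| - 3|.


45


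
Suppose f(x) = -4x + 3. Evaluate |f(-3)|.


f(-3) = 15
|15| = 15

15


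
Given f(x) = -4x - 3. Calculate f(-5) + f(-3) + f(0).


23


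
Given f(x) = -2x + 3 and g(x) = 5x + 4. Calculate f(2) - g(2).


f(2) = -1
g(2) = 14
Difference = -15

-15


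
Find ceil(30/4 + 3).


30/4 = 7.5
7.5 + 3 = 10.5
ceil(10.5) = 11

11


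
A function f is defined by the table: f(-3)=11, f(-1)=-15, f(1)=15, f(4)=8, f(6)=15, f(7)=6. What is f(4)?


Reading from the table at x = 4

8


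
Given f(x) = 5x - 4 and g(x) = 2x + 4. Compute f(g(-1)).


6


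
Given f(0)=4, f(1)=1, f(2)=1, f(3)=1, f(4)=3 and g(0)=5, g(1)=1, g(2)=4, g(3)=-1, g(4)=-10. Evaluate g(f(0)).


f(0) = 4
g(4) = -10

-10


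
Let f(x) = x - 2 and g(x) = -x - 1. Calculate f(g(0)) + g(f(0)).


f(g(0)) = -3
g(f(0)) = 1
Sum = -2

-2


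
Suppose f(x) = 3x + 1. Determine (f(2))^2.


f(2) = 7
(7)^2 = 49

49


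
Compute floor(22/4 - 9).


22/4 = 5.5
5.5 - 9 = -3.5
floor(-3.5) = -4

-4


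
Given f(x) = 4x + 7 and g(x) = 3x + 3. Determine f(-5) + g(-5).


-25


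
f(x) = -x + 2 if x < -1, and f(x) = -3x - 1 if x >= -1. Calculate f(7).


-22


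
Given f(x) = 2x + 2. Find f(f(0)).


f(0) = 2
f(2) = 6

6


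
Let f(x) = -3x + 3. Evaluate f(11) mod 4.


f(11) = -30
-30 mod 4 = 2

2


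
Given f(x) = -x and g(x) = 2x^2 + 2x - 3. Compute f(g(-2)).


-1


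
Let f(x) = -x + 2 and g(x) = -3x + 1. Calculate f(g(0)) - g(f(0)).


6


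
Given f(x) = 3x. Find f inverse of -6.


-2


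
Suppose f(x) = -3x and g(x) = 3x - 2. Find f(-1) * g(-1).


f(-1) = 3
g(-1) = -5
Product = -15

-15


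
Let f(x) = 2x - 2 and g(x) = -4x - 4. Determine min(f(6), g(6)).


f(6) = 10
g(6) = -28
min = -28

-28


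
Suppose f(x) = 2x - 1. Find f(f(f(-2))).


f(-2) = -5
f(-5) = -11
f(-11) = -23

-23


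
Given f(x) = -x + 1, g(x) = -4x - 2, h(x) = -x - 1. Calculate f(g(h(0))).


h(0) = -1
g(-1) = 2
f(2) = -1

-1


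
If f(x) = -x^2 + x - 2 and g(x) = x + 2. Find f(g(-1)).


g(-1) = 1
f(1) = (-1)*(1)^2 + 1*(1) - 2 = -2

-2


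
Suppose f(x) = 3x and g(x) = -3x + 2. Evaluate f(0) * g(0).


f(0) = 0
g(0) = 2
Product = 0

0


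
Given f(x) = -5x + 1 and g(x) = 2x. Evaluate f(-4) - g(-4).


f(-4) = 21
g(-4) = -8
Difference = 29

29


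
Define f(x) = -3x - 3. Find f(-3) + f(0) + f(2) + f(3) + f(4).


f(-3) = 6
f(0) = -3
f(2) = -9
f(3) = -12
f(4) = -15
Sum = -33

-33


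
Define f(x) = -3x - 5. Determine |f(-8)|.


f(-8) = 19
|19| = 19

19


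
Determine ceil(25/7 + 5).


25/7 = 3.5714
3.5714 + 5 = 8.5714
ceil(8.5714) = 9

9


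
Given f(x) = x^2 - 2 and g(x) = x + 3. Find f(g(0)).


7


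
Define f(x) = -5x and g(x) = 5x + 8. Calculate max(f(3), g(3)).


f(3) = -15
g(3) = 23
max = 23

23


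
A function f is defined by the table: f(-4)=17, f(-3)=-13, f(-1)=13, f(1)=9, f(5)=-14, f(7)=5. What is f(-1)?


Reading from the table at x = -1

13


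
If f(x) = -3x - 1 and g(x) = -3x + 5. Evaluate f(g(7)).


g(7) = -16
f(-16) = 47

47


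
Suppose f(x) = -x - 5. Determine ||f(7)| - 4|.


f(7) = -12
|-12| = 12
|12 - 4| = 8

8


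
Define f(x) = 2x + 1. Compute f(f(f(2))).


f(2) = 5
f(5) = 11
f(11) = 23

23


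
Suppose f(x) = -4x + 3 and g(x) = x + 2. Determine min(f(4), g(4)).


f(4) = -13
g(4) = 6
min = -13

-13


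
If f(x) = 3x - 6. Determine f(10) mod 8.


0


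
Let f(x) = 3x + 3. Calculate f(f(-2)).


f(-2) = -3
f(-3) = -6

-6


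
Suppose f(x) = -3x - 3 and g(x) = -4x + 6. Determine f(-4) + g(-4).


f(-4) = 9
g(-4) = 22
Sum = 31

31


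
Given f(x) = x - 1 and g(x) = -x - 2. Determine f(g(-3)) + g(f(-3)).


f(g(-3)) = 0
g(f(-3)) = 2
Sum = 2

2


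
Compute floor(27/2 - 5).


27/2 = 13.5
13.5 - 5 = 8.5
floor(8.5) = 8

8


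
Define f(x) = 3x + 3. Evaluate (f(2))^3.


f(2) = 9
(9)^3 = 729

729


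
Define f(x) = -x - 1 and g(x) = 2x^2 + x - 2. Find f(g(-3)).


g(-3) = 13
f(13) = -14

-14


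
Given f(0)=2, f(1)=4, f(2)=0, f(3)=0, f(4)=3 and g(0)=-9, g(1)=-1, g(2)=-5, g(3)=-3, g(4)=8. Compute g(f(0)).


f(0) = 2
g(2) = -5

-5


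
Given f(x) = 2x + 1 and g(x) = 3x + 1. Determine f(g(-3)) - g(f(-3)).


f(g(-3)) = -15
g(f(-3)) = -14
Difference = -1

-1


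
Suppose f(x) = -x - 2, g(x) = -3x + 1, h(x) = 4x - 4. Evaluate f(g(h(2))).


9


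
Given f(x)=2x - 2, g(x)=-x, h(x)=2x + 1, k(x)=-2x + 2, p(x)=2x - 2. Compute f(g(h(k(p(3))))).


p(3) = 4
k(4) = -6
h(-6) = -11
g(-11) = 11
f(11) = 20

20


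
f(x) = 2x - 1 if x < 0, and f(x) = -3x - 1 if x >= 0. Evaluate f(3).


3 satisfies x >= 0
f(3) = -10

-10


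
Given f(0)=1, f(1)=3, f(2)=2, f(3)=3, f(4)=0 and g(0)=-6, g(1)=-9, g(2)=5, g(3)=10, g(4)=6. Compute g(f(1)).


10


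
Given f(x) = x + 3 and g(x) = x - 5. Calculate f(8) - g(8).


8


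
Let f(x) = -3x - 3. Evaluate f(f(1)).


15


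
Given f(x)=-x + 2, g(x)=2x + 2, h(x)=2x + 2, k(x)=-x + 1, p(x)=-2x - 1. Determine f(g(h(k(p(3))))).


p(3) = -7
k(-7) = 8
h(8) = 18
g(18) = 38
f(38) = -36

-36


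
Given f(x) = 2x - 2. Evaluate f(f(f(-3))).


f(-3) = -8
f(-8) = -18
f(-18) = -38

-38


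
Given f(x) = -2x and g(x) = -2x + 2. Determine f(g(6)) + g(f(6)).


f(g(6)) = 20
g(f(6)) = 26
Sum = 46

46


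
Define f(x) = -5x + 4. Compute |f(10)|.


f(10) = -46
|-46| = 46

46


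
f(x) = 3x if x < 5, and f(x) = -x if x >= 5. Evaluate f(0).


0 satisfies x < 5
f(0) = 0

0


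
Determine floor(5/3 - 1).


5/3 = 1.6667
1.6667 - 1 = 0.6667
floor(0.6667) = 0

0


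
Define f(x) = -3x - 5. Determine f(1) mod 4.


f(1) = -8
-8 mod 4 = 0

0


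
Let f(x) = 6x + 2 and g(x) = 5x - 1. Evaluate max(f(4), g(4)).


26


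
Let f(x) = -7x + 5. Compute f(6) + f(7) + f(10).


f(6) = -37
f(7) = -44
f(10) = -65
Sum = -146

-146


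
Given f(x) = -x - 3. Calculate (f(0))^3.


-27


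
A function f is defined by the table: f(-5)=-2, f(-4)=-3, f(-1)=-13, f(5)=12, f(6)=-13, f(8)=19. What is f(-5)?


Reading from the table at x = -5

-2


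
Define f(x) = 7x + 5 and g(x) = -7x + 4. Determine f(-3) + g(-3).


f(-3) = -16
g(-3) = 25
Sum = 9

9


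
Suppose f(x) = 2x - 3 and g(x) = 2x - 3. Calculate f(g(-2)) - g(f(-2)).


f(g(-2)) = -17
g(f(-2)) = -17
Difference = 0

0


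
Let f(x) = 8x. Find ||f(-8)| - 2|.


f(-8) = -64
|-64| = 64
|64 - 2| = 62

62


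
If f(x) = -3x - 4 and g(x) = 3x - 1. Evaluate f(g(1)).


g(1) = 2
f(2) = -10

-10


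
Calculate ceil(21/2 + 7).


21/2 = 10.5
10.5 + 7 = 17.5
ceil(17.5) = 18

18


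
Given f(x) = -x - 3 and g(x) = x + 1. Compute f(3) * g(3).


-24


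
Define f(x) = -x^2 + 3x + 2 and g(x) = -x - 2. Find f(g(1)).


g(1) = -3
f(-3) = (-1)*(-3)^2 + 3*(-3) + 2 = -16

-16


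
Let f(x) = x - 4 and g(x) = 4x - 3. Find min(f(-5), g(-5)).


-23


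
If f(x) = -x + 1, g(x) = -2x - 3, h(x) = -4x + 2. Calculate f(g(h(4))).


h(4) = -14
g(-14) = 25
f(25) = -24

-24


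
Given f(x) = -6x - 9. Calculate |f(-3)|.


f(-3) = 9
|9| = 9

9


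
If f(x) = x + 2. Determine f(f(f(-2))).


f(-2) = 0
f(0) = 2
f(2) = 4

4


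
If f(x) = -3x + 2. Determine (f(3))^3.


f(3) = -7
(-7)^3 = -343

-343


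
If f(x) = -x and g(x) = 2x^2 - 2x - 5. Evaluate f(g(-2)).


g(-2) = 7
f(7) = -7

-7


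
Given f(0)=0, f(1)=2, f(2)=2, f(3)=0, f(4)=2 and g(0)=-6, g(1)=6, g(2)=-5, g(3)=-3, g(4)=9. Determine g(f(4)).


f(4) = 2
g(2) = -5

-5


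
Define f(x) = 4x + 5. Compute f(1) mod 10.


f(1) = 9
9 mod 10 = 9

9


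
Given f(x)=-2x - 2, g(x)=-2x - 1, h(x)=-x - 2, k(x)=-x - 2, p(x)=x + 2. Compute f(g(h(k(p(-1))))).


p(-1) = 1
k(1) = -3
h(-3) = 1
g(1) = -3
f(-3) = 4

4


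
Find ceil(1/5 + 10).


1/5 = 0.2
0.2 + 10 = 10.2
ceil(10.2) = 11

11


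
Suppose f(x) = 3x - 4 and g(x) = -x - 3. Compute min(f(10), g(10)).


-13


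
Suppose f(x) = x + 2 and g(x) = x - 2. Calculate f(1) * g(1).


f(1) = 3
g(1) = -1
Product = -3

-3


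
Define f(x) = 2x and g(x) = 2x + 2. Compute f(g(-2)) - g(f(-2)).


f(g(-2)) = -4
g(f(-2)) = -6
Difference = 2

2


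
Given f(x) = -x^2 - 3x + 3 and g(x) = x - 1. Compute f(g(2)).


g(2) = 1
f(1) = (-1)*(1)^2 - 3*(1) + 3 = -1

-1


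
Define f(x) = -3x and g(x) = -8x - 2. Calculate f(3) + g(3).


f(3) = -9
g(3) = -26
Sum = -35

-35


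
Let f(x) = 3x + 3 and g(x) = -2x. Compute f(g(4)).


g(4) = -8
f(-8) = -21

-21


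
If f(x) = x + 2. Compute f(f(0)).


4


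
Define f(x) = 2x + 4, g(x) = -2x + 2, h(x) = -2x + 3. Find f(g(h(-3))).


h(-3) = 9
g(9) = -16
f(-16) = -28

-28


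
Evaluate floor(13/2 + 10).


13/2 = 6.5
6.5 + 10 = 16.5
floor(16.5) = 16

16


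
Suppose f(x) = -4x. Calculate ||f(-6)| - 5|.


f(-6) = 24
|24| = 24
|24 - 5| = 19

19


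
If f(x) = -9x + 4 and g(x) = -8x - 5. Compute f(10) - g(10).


f(10) = -86
g(10) = -85
Difference = -1

-1


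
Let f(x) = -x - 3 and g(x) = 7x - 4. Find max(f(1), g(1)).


f(1) = -4
g(1) = 3
max = 3

3


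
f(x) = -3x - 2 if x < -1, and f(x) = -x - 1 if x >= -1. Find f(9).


9 satisfies x >= -1
f(9) = -10

-10


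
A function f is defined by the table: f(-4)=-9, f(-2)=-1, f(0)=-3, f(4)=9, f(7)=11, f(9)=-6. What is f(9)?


Reading from the table at x = 9

-6


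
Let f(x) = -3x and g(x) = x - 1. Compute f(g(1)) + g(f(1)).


f(g(1)) = 0
g(f(1)) = -4
Sum = -4

-4


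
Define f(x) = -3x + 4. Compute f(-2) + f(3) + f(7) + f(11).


f(-2) = 10
f(3) = -5
f(7) = -17
f(11) = -29
Sum = -41

-41


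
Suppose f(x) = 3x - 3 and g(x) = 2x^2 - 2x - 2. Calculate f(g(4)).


g(4) = 22
f(22) = 63

63


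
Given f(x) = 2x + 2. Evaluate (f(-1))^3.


f(-1) = 0
(0)^3 = 0

0


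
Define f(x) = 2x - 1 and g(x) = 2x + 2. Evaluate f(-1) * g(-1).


f(-1) = -3
g(-1) = 0
Product = 0

0


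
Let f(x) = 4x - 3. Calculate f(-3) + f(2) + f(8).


f(-3) = -15
f(2) = 5
f(8) = 29
Sum = 19

19


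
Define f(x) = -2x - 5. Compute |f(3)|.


f(3) = -11
|-11| = 11

11


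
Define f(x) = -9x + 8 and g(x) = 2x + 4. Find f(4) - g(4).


f(4) = -28
g(4) = 12
Difference = -40

-40


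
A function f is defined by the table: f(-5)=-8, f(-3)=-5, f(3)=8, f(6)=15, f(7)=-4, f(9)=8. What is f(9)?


Reading from the table at x = 9

8


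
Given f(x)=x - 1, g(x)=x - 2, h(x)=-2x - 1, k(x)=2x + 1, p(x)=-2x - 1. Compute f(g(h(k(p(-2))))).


p(-2) = 3
k(3) = 7
h(7) = -15
g(-15) = -17
f(-17) = -18

-18


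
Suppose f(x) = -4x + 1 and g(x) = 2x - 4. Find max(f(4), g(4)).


f(4) = -15
g(4) = 4
max = 4

4


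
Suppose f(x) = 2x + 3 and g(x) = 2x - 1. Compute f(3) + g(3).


f(3) = 9
g(3) = 5
Sum = 14

14


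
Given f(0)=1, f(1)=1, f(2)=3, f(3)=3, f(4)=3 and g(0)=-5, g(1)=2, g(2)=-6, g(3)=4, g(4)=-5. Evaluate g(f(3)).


4


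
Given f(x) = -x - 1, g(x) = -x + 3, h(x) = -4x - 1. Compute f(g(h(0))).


h(0) = -1
g(-1) = 4
f(4) = -5

-5


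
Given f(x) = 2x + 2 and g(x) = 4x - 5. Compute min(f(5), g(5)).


f(5) = 12
g(5) = 15
min = 12

12


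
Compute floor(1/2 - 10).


1/2 = 0.5
0.5 - 10 = -9.5
floor(-9.5) = -10

-10


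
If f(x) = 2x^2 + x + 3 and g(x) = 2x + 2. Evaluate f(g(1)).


39


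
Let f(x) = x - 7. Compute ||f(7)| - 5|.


5


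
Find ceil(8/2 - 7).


8/2 = 4
4 - 7 = -3
ceil(-3) = -3

-3


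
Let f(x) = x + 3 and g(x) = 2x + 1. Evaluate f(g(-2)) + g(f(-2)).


3


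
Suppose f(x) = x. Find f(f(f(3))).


f(3) = 3
f(3) = 3
f(3) = 3

3


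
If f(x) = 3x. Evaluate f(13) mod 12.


f(13) = 39
39 mod 12 = 3

3


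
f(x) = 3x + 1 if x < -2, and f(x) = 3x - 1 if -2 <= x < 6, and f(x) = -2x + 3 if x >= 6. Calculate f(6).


6 satisfies x >= 6
f(6) = -9

-9


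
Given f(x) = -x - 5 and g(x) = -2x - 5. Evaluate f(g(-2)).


g(-2) = -1
f(-1) = -4

-4


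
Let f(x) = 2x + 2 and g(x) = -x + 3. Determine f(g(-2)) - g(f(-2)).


f(g(-2)) = 12
g(f(-2)) = 5
Difference = 7

7


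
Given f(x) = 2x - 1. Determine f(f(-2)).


f(-2) = -5
f(-5) = -11

-11


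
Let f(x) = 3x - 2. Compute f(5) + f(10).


f(5) = 13
f(10) = 28
Sum = 41

41


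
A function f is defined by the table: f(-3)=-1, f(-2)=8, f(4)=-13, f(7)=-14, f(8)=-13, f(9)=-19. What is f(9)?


Reading from the table at x = 9

-19


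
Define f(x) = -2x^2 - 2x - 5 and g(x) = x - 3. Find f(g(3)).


g(3) = 0
f(0) = (-2)*(0)^2 - 2*(0) - 5 = -5

-5


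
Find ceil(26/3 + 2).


11


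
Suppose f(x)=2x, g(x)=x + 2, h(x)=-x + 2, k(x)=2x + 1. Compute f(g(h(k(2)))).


-2


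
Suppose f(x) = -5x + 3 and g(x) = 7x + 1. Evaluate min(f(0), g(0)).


f(0) = 3
g(0) = 1
min = 1

1


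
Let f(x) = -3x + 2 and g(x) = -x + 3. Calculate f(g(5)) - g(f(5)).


f(g(5)) = 8
g(f(5)) = 16
Difference = -8

-8


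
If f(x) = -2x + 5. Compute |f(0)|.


f(0) = 5
|5| = 5

5


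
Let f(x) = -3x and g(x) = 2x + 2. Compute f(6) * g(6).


f(6) = -18
g(6) = 14
Product = -252

-252


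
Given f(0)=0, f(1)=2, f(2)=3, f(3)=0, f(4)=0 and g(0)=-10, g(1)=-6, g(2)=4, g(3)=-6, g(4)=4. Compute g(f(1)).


f(1) = 2
g(2) = 4

4


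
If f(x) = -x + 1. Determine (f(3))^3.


f(3) = -2
(-2)^3 = -8

-8


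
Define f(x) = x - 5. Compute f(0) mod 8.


f(0) = -5
-5 mod 8 = 3

3


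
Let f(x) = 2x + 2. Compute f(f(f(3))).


f(3) = 8
f(8) = 18
f(18) = 38

38


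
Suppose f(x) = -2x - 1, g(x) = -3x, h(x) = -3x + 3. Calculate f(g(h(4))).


h(4) = -9
g(-9) = 27
f(27) = -55

-55


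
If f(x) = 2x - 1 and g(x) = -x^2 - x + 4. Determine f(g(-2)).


g(-2) = 2
f(2) = 3

3


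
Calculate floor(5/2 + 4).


5/2 = 2.5
2.5 + 4 = 6.5
floor(6.5) = 6

6


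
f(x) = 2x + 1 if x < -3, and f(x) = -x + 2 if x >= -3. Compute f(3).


3 satisfies x >= -3
f(3) = -1

-1


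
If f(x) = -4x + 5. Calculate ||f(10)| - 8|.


f(10) = -35
|-35| = 35
|35 - 8| = 27

27


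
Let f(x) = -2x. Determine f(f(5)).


f(5) = -10
f(-10) = 20

20


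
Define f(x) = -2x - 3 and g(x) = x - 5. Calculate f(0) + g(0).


f(0) = -3
g(0) = -5
Sum = -8

-8


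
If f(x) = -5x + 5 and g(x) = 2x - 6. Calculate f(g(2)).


g(2) = -2
f(-2) = 15

15


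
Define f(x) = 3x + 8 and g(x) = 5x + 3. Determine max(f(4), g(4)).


f(4) = 20
g(4) = 23
max = 23

23


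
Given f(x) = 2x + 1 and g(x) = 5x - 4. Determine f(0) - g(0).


f(0) = 1
g(0) = -4
Difference = 5

5


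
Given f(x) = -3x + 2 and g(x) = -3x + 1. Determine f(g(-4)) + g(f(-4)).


f(g(-4)) = -37
g(f(-4)) = -41
Sum = -78

-78


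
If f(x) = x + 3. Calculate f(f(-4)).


2


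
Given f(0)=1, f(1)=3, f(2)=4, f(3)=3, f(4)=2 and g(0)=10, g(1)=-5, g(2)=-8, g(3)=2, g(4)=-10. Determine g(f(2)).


f(2) = 4
g(4) = -10

-10


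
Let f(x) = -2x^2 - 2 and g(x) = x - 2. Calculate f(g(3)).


g(3) = 1
f(1) = (-2)*(1)^2 - 2 = -4

-4


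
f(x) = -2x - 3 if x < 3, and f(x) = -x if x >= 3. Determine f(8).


8 satisfies x >= 3
f(8) = -8

-8


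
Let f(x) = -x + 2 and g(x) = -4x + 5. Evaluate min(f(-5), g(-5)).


f(-5) = 7
g(-5) = 25
min = 7

7


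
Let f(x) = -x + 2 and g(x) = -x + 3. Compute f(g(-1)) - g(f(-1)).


f(g(-1)) = -2
g(f(-1)) = 0
Difference = -2

-2


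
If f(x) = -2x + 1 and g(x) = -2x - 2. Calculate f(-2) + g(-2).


7


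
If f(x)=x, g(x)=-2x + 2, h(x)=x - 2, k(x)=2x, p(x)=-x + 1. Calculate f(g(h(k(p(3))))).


p(3) = -2
k(-2) = -4
h(-4) = -6
g(-6) = 14
f(14) = 14

14


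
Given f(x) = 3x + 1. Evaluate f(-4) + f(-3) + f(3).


f(-4) = -11
f(-3) = -8
f(3) = 10
Sum = -9

-9


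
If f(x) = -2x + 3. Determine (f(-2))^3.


343


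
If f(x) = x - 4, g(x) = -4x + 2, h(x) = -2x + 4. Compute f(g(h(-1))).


h(-1) = 6
g(6) = -22
f(-22) = -26

-26


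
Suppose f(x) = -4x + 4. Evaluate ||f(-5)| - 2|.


f(-5) = 24
|24| = 24
|24 - 2| = 22

22


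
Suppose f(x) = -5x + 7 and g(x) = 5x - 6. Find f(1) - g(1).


f(1) = 2
g(1) = -1
Difference = 3

3


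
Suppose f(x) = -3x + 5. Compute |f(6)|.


f(6) = -13
|-13| = 13

13


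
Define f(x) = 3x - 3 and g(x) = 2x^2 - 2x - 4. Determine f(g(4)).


57


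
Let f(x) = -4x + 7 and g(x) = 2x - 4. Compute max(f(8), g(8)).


12


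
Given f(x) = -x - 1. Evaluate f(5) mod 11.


f(5) = -6
-6 mod 11 = 5

5


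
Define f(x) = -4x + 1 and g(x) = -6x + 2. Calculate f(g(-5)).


g(-5) = 32
f(32) = -127

-127


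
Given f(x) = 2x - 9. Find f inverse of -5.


Solve 2x - 9 = -5
x = (-5 + 9) / 2 = 2

2


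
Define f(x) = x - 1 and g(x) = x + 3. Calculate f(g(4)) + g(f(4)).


f(g(4)) = 6
g(f(4)) = 6
Sum = 12

12


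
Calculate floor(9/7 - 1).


9/7 = 1.2857
1.2857 - 1 = 0.2857
floor(0.2857) = 0

0


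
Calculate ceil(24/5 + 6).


11


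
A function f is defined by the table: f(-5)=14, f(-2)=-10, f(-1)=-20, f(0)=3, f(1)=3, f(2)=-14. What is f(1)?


Reading from the table at x = 1

3


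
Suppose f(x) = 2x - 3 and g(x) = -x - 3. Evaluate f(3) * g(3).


f(3) = 3
g(3) = -6
Product = -18

-18


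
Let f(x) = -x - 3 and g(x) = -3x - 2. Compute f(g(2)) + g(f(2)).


f(g(2)) = 5
g(f(2)) = 13
Sum = 18

18


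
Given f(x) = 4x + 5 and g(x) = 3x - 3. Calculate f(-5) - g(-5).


f(-5) = -15
g(-5) = -18
Difference = 3

3


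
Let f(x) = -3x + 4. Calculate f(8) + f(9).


f(8) = -20
f(9) = -23
Sum = -43

-43


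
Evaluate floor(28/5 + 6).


11


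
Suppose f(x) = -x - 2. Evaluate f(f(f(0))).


f(0) = -2
f(-2) = 0
f(0) = -2

-2


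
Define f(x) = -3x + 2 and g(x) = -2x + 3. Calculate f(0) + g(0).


5


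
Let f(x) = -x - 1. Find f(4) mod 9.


4


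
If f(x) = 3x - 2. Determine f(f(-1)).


-17


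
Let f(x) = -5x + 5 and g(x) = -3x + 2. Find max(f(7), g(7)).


f(7) = -30
g(7) = -19
max = -19

-19


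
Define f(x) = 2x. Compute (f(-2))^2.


16


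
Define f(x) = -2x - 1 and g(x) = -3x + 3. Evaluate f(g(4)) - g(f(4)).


f(g(4)) = 17
g(f(4)) = 30
Difference = -13

-13


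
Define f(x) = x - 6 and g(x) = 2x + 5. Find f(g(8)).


g(8) = 21
f(21) = 15

15


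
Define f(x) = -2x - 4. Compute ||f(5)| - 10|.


f(5) = -14
|-14| = 14
|14 - 10| = 4

4


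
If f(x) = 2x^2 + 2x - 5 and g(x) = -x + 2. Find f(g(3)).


g(3) = -1
f(-1) = 2*(-1)^2 + 2*(-1) - 5 = -5

-5


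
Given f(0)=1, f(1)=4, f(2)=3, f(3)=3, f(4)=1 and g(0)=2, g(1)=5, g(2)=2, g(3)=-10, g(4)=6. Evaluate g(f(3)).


f(3) = 3
g(3) = -10

-10


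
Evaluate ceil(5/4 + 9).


5/4 = 1.25
1.25 + 9 = 10.25
ceil(10.25) = 11

11


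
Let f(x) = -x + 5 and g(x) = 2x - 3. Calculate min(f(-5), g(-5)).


f(-5) = 10
g(-5) = -13
min = -13

-13


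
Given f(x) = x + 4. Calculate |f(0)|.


f(0) = 4
|4| = 4

4


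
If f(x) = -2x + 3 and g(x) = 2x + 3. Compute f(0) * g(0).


f(0) = 3
g(0) = 3
Product = 9

9


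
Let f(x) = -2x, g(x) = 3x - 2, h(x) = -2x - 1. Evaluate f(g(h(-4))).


-38


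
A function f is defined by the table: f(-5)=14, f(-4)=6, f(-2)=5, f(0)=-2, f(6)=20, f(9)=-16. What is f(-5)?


Reading from the table at x = -5

14


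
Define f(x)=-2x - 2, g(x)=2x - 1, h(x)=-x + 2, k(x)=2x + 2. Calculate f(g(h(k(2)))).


k(2) = 6
h(6) = -4
g(-4) = -9
f(-9) = 16

16


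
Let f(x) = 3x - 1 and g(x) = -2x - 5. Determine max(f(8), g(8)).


f(8) = 23
g(8) = -21
max = 23

23


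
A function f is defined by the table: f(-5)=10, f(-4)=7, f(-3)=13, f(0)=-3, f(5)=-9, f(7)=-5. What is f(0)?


Reading from the table at x = 0

-3


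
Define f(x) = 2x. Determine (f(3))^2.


f(3) = 6
(6)^2 = 36

36


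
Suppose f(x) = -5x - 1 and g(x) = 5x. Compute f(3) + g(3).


f(3) = -16
g(3) = 15
Sum = -1

-1


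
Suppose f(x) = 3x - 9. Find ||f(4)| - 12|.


f(4) = 3
|3| = 3
|3 - 12| = 9

9


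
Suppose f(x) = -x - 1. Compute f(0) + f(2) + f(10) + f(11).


-27


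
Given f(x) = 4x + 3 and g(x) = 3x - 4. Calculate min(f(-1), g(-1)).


-7


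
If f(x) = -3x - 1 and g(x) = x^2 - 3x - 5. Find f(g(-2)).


-16


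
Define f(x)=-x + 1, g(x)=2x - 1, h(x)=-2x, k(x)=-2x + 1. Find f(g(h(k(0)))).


k(0) = 1
h(1) = -2
g(-2) = -5
f(-5) = 6

6


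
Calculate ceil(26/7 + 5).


26/7 = 3.7143
3.7143 + 5 = 8.7143
ceil(8.7143) = 9

9


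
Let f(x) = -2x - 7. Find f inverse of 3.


Solve -2x - 7 = 3
x = (3 + 7) / (-2) = -5

-5


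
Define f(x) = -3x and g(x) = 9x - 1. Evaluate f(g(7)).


g(7) = 62
f(62) = -186

-186


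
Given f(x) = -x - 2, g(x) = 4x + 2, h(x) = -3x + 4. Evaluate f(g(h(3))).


h(3) = -5
g(-5) = -18
f(-18) = 16

16


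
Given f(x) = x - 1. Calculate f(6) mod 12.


5


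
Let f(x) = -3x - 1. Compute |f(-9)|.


f(-9) = 26
|26| = 26

26


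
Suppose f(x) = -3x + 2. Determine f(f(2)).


f(2) = -4
f(-4) = 14

14


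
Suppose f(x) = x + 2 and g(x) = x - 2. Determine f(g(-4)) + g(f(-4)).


f(g(-4)) = -4
g(f(-4)) = -4
Sum = -8

-8


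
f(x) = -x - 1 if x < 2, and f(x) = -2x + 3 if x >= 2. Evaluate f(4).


4 satisfies x >= 2
f(4) = -5

-5


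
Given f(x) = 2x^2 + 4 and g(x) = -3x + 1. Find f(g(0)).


g(0) = 1
f(1) = 2*(1)^2 + 4 = 6

6


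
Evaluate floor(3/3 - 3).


3/3 = 1
1 - 3 = -2
floor(-2) = -2

-2


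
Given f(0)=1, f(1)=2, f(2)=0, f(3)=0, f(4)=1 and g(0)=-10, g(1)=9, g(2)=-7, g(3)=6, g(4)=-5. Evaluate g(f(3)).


f(3) = 0
g(0) = -10

-10


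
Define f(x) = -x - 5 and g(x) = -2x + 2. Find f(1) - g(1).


f(1) = -6
g(1) = 0
Difference = -6

-6


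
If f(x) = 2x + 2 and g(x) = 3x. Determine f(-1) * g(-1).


f(-1) = 0
g(-1) = -3
Product = 0

0


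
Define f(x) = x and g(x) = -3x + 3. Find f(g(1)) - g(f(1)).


f(g(1)) = 0
g(f(1)) = 0
Difference = 0

0


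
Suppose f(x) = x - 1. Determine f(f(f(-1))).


f(-1) = -2
f(-2) = -3
f(-3) = -4

-4


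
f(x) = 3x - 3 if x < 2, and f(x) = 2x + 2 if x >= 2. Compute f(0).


0 satisfies x < 2
f(0) = -3

-3


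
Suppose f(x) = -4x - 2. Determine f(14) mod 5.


2


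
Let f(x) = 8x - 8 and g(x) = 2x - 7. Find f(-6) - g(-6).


-37


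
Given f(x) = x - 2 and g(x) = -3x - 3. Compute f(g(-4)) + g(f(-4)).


f(g(-4)) = 7
g(f(-4)) = 15
Sum = 22

22


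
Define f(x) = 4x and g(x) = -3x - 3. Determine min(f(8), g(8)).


f(8) = 32
g(8) = -27
min = -27

-27


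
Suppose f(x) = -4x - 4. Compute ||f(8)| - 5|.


f(8) = -36
|-36| = 36
|36 - 5| = 31

31


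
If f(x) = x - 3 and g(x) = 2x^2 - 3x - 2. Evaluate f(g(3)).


g(3) = 7
f(7) = 4

4


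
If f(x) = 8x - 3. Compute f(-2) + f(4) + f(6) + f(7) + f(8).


f(-2) = -19
f(4) = 29
f(6) = 45
f(7) = 53
f(8) = 61
Sum = 169

169


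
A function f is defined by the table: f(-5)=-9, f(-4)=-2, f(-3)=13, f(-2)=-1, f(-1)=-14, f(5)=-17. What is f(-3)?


Reading from the table at x = -3

13


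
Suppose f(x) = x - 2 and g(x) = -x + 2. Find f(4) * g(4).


f(4) = 2
g(4) = -2
Product = -4

-4


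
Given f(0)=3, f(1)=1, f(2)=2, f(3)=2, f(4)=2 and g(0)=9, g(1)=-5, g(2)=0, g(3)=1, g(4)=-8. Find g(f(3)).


f(3) = 2
g(2) = 0

0


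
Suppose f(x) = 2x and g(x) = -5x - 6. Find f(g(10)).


g(10) = -56
f(-56) = -112

-112


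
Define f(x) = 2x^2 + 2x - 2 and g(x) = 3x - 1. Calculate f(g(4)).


g(4) = 11
f(11) = 2*(11)^2 + 2*(11) - 2 = 262

262


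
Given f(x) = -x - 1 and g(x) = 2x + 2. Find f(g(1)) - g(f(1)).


f(g(1)) = -5
g(f(1)) = -2
Difference = -3

-3


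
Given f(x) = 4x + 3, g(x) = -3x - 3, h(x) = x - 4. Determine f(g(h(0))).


h(0) = -4
g(-4) = 9
f(9) = 39

39


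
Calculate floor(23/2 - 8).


23/2 = 11.5
11.5 - 8 = 3.5
floor(3.5) = 3

3


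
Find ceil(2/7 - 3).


2/7 = 0.2857
0.2857 - 3 = -2.7143
ceil(-2.7143) = -2

-2


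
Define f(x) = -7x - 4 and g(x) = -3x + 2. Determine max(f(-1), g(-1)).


f(-1) = 3
g(-1) = 5
max = 5

5


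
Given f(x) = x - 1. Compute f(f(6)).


f(6) = 5
f(5) = 4

4


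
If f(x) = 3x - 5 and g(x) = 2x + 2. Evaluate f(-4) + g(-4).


f(-4) = -17
g(-4) = -6
Sum = -23

-23


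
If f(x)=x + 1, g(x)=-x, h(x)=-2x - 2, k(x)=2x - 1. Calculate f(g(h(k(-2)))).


-7


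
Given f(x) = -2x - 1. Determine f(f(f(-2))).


f(-2) = 3
f(3) = -7
f(-7) = 13

13


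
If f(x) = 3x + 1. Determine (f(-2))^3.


f(-2) = -5
(-5)^3 = -125

-125


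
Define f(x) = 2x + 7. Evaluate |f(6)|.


f(6) = 19
|19| = 19

19


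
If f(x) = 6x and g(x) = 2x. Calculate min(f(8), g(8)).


f(8) = 48
g(8) = 16
min = 16

16


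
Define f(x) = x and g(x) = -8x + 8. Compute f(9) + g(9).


-55


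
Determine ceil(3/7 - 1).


3/7 = 0.4286
0.4286 - 1 = -0.5714
ceil(-0.5714) = 0

0


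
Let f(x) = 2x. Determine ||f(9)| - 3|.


f(9) = 18
|18| = 18
|18 - 3| = 15

15


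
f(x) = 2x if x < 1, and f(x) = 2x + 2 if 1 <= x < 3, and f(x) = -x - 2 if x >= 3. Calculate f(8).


8 satisfies x >= 3
f(8) = -10

-10


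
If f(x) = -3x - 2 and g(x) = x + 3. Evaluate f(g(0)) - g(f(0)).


-12


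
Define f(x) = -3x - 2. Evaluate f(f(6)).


58


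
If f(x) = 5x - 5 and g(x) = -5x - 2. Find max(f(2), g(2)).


f(2) = 5
g(2) = -12
max = 5

5


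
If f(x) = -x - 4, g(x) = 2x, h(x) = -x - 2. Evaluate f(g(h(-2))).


-4


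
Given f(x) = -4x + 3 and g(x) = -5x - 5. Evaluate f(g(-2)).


g(-2) = 5
f(5) = -17

-17


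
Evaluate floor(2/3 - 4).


2/3 = 0.6667
0.6667 - 4 = -3.3333
floor(-3.3333) = -4

-4


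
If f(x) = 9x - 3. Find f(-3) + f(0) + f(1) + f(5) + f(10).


102


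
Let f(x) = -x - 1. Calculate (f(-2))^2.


f(-2) = 1
(1)^2 = 1

1


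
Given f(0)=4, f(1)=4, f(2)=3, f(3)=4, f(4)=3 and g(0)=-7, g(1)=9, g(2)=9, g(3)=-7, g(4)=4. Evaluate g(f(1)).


4


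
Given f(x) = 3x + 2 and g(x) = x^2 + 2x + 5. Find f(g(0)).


g(0) = 5
f(5) = 17

17


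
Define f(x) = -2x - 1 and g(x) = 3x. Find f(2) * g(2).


f(2) = -5
g(2) = 6
Product = -30

-30


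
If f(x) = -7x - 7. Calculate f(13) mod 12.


f(13) = -98
-98 mod 12 = 10

10


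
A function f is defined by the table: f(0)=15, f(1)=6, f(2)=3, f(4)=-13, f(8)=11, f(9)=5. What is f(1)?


6


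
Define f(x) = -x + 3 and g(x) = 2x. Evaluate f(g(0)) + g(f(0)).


f(g(0)) = 3
g(f(0)) = 6
Sum = 9

9


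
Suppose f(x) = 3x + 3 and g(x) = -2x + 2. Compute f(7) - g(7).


f(7) = 24
g(7) = -12
Difference = 36

36


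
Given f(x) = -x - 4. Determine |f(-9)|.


5


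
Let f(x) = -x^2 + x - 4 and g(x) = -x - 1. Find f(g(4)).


g(4) = -5
f(-5) = (-1)*(-5)^2 + 1*(-5) - 4 = -34

-34


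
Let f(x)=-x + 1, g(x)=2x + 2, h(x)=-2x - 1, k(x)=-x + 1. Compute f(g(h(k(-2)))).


k(-2) = 3
h(3) = -7
g(-7) = -12
f(-12) = 13

13


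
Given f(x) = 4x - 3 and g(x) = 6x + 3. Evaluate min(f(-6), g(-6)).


-33


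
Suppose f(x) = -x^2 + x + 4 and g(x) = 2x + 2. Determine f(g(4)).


g(4) = 10
f(10) = (-1)*(10)^2 + 1*(10) + 4 = -86

-86


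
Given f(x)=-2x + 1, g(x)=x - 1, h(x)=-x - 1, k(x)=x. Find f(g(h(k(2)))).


k(2) = 2
h(2) = -3
g(-3) = -4
f(-4) = 9

9


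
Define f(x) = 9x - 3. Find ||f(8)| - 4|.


65


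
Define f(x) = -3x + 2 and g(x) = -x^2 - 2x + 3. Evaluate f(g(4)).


g(4) = -21
f(-21) = 65

65


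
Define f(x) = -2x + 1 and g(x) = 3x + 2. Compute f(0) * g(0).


f(0) = 1
g(0) = 2
Product = 2

2


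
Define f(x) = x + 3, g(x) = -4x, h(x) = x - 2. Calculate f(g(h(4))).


h(4) = 2
g(2) = -8
f(-8) = -5

-5


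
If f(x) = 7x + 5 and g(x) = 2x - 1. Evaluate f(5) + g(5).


f(5) = 40
g(5) = 9
Sum = 49

49


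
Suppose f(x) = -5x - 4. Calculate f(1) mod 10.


f(1) = -9
-9 mod 10 = 1

1


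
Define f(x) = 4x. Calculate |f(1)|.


f(1) = 4
|4| = 4

4


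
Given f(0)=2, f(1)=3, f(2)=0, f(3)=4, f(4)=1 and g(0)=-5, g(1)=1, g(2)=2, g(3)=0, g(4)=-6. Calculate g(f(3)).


f(3) = 4
g(4) = -6

-6


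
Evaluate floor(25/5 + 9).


25/5 = 5
5 + 9 = 14
floor(14) = 14

14


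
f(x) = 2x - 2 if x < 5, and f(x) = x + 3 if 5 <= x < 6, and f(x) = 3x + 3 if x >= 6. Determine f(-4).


-4 satisfies x < 5
f(-4) = -10

-10


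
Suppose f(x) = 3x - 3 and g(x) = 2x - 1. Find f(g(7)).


36


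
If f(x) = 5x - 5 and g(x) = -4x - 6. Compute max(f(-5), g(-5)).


14


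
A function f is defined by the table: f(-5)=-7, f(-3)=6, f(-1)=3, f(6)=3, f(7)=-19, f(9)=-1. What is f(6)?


Reading from the table at x = 6

3


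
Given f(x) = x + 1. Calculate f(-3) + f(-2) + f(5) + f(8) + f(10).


f(-3) = -2
f(-2) = -1
f(5) = 6
f(8) = 9
f(10) = 11
Sum = 23

23


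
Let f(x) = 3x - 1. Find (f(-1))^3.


f(-1) = -4
(-4)^3 = -64

-64


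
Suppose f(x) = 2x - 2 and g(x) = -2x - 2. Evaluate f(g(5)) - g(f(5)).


f(g(5)) = -26
g(f(5)) = -18
Difference = -8

-8


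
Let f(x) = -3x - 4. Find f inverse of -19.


Solve -3x - 4 = -19
x = (-19 + 4) / (-3) = 5

5


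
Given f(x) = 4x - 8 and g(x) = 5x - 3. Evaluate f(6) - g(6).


f(6) = 16
g(6) = 27
Difference = -11

-11


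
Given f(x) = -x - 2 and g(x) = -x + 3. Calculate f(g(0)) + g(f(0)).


f(g(0)) = -5
g(f(0)) = 5
Sum = 0

0


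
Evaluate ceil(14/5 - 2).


14/5 = 2.8
2.8 - 2 = 0.8
ceil(0.8) = 1

1


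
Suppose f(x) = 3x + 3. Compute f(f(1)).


f(1) = 6
f(6) = 21

21


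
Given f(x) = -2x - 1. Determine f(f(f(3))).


-27


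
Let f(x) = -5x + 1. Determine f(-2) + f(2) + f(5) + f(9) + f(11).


f(-2) = 11
f(2) = -9
f(5) = -24
f(9) = -44
f(11) = -54
Sum = -120

-120
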